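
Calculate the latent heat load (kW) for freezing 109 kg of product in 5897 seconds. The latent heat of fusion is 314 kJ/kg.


Q_lat = m * h_fg / t
Q_lat = 109 * 314 / 5897
Q_lat = 5.8 kW

5.8


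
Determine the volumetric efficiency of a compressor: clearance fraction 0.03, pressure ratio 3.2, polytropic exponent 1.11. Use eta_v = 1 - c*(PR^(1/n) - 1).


PR^(1/n) = 3.2^(1/1.11) = 2.85160962
eta_v = 1 - 0.03 * (2.85160962 - 1)
eta_v = 0.9445

0.9445


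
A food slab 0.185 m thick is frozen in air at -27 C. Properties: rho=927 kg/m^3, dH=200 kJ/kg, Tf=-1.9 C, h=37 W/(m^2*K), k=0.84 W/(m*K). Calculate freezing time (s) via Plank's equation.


dT = -1.9 - (-27) = 25.1 K
term1 = a/(2h) = 0.185/(2*37) = 0.0025
term2 = a^2/(8k) = 0.185^2/(8*0.84) = 0.005093005952
t = rho*dH*1000/dT * (term1 + term2)
t = 927*200*1000/25.1 * (0.0025 + 0.005093005952)
t = 56085 s

56085


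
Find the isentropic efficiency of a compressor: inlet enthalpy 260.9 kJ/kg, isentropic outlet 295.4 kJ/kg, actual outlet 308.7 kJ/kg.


dh_ideal = 295.4 - 260.9 = 34.5 kJ/kg
dh_actual = 308.7 - 260.9 = 47.8 kJ/kg
eta_s = dh_ideal / dh_actual = 34.5 / 47.8
eta_s = 0.7218

0.7218


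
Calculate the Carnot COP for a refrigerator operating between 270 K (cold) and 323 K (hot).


dT = 323 - 270 = 53 K
COP_carnot = T_cold / dT = 270 / 53
COP_carnot = 5.094

5.094


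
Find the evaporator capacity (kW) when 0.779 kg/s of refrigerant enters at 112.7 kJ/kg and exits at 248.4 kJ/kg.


dh = 248.4 - 112.7 = 135.7 kJ/kg
Q_evap = m_dot * dh = 0.779 * 135.7
Q_evap = 105.71 kW

105.71


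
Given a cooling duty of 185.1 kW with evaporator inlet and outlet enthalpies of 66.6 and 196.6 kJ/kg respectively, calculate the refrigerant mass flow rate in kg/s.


dh = 196.6 - 66.6 = 130.0 kJ/kg
m_dot = Q / dh = 185.1 / 130.0 = 1.4238 kg/s

1.4238


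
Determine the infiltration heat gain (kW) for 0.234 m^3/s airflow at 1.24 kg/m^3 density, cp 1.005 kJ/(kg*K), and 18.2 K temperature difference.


Q = V_dot * rho * cp * dT
Q = 0.234 * 1.24 * 1.005 * 18.2
Q = 5.307 kW

5.307


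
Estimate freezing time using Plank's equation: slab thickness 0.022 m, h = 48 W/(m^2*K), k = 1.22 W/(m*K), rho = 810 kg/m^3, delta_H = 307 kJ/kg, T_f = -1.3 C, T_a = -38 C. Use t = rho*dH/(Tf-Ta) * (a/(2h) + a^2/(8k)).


dT = -1.3 - (-38) = 36.7 K
term1 = a/(2h) = 0.022/(2*48) = 0.0002291666667
term2 = a^2/(8k) = 0.022^2/(8*1.22) = 0.00004959016393
t = rho*dH*1000/dT * (term1 + term2)
t = 810*307*1000/36.7 * (0.0002291666667 + 0.00004959016393)
t = 1889 s

1889


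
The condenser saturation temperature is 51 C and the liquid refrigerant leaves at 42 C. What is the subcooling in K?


Subcooling = T_cond - T_liquid
Subcooling = 51 - 42
Subcooling = 9 K

9


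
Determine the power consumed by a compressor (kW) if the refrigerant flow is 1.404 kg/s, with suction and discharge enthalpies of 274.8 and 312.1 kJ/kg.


dh = 312.1 - 274.8 = 37.3 kJ/kg
W = m_dot * dh = 1.404 * 37.3 = 52.37 kW

52.37


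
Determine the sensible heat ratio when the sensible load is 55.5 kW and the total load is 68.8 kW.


SHR = Q_sensible / Q_total
SHR = 55.5 / 68.8
SHR = 0.807

0.807


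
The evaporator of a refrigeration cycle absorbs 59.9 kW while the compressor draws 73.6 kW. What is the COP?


COP = Q_evap / W
COP = 59.9 / 73.6
COP = 0.814

0.814


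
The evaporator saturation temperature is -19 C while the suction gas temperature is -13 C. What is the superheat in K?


Superheat = T_suction - T_evap
Superheat = -13 - (-19)
Superheat = 6 K

6


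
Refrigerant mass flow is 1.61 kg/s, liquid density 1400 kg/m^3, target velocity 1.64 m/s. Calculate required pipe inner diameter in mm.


A = m_dot / (rho * v) = 1.61 / (1400 * 1.64) = 0.0007012195122 m^2
d = sqrt(4*A/pi) * 1000
d = 29.9 mm

29.9


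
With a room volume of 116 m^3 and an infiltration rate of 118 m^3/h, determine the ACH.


ACH = flow / volume
ACH = 118 / 116
ACH = 1.017

1.017


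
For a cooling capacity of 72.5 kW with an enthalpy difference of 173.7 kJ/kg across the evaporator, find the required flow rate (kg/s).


m_dot = Q / dh
m_dot = 72.5 / 173.7
m_dot = 0.4174 kg/s

0.4174


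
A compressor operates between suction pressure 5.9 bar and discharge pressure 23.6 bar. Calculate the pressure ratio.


PR = P_high / P_low
PR = 23.6 / 5.9
PR = 4.0

4.0


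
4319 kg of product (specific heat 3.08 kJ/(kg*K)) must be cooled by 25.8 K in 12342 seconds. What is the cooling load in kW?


Q = m * cp * dT / t
Q = 4319 * 3.08 * 25.8 / 12342
Q = 27.808 kW

27.808


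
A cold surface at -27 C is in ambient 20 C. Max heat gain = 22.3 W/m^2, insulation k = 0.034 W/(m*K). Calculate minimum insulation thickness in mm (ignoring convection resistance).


dT = 20 - (-27) = 47 K
thickness = k * dT / q_max * 1000
thickness = 0.034 * 47 / 22.3 * 1000
thickness = 71.7 mm

71.7


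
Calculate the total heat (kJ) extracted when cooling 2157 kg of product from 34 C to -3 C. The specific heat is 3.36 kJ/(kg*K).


dT = 34 - (-3) = 37 K
Q = m * cp * dT = 2157 * 3.36 * 37
Q = 268158 kJ

268158


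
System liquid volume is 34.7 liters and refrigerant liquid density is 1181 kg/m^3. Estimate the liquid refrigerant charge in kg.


Charge = V * rho / 1000
Charge = 34.7 * 1181 / 1000
Charge = 40.98 kg

40.98


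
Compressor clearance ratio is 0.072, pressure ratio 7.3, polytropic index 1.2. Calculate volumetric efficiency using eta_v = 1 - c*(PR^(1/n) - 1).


PR^(1/n) = 7.3^(1/1.2) = 5.24126015
eta_v = 1 - 0.072 * (5.24126015 - 1)
eta_v = 0.6946

0.6946


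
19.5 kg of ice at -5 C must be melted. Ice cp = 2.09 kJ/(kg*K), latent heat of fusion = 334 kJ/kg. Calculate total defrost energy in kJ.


Sensible heat = cp * dT = 2.09 * 5 = 10.45 kJ/kg
Total per kg = 10.45 + 334 = 344.45 kJ/kg
Q = m * total = 19.5 * 344.45
Q = 6716.8 kJ

6716.8


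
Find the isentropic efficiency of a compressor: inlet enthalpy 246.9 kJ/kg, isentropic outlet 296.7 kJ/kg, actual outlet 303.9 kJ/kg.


dh_ideal = 296.7 - 246.9 = 49.8 kJ/kg
dh_actual = 303.9 - 246.9 = 57.0 kJ/kg
eta_s = dh_ideal / dh_actual = 49.8 / 57.0
eta_s = 0.8737

0.8737


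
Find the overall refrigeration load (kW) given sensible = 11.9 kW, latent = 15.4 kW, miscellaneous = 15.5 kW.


Q_total = Q_s + Q_l + Q_misc
Q_total = 11.9 + 15.4 + 15.5
Q_total = 42.8 kW

42.8


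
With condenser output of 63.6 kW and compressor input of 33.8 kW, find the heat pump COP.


COP_hp = Q_cond / W
COP_hp = 63.6 / 33.8
COP_hp = 1.882

1.882


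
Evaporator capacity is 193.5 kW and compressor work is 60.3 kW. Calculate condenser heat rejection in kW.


Q_cond = Q_evap + W
Q_cond = 193.5 + 60.3
Q_cond = 253.8 kW

253.8


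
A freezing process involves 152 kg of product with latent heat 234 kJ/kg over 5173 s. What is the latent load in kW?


Q_lat = m * h_fg / t
Q_lat = 152 * 234 / 5173
Q_lat = 6.88 kW

6.88


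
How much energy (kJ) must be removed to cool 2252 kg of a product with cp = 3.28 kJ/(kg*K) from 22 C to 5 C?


dT = 22 - (5) = 17 K
Q = m * cp * dT = 2252 * 3.28 * 17
Q = 125572 kJ

125572


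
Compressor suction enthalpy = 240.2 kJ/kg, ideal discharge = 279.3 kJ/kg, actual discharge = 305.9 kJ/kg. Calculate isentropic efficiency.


dh_ideal = 279.3 - 240.2 = 39.1 kJ/kg
dh_actual = 305.9 - 240.2 = 65.7 kJ/kg
eta_s = dh_ideal / dh_actual = 39.1 / 65.7
eta_s = 0.5951

0.5951


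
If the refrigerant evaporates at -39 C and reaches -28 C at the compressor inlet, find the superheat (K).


Superheat = T_suction - T_evap
Superheat = -28 - (-39)
Superheat = 11 K

11


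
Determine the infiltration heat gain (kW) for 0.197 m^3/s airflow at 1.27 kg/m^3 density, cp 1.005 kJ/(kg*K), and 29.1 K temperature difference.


Q = V_dot * rho * cp * dT
Q = 0.197 * 1.27 * 1.005 * 29.1
Q = 7.317 kW

7.317


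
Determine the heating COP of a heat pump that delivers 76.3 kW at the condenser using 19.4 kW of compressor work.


COP_hp = Q_cond / W
COP_hp = 76.3 / 19.4
COP_hp = 3.933

3.933


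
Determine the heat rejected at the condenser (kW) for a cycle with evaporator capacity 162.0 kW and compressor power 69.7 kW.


Q_cond = Q_evap + W
Q_cond = 162.0 + 69.7
Q_cond = 231.7 kW

231.7


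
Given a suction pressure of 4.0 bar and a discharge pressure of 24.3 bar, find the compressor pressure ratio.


PR = P_high / P_low
PR = 24.3 / 4.0
PR = 6.075

6.075


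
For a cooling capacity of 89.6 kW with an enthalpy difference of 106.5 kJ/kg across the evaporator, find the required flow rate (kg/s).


m_dot = Q / dh
m_dot = 89.6 / 106.5
m_dot = 0.8413 kg/s

0.8413


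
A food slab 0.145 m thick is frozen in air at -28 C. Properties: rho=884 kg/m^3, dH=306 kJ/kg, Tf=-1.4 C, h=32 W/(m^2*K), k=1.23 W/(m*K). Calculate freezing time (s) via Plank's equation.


dT = -1.4 - (-28) = 26.6 K
term1 = a/(2h) = 0.145/(2*32) = 0.002265625
term2 = a^2/(8k) = 0.145^2/(8*1.23) = 0.002136686992
t = rho*dH*1000/dT * (term1 + term2)
t = 884*306*1000/26.6 * (0.002265625 + 0.002136686992)
t = 44769 s

44769


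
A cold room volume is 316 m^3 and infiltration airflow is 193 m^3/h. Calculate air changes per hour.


ACH = flow / volume
ACH = 193 / 316
ACH = 0.611

0.611


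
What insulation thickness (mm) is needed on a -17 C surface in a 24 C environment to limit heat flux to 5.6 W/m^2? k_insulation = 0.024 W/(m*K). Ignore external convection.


dT = 24 - (-17) = 41 K
thickness = k * dT / q_max * 1000
thickness = 0.024 * 41 / 5.6 * 1000
thickness = 175.7 mm

175.7


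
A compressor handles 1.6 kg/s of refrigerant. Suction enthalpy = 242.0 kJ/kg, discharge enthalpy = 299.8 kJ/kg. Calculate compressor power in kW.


dh = 299.8 - 242.0 = 57.8 kJ/kg
W = m_dot * dh = 1.6 * 57.8 = 92.48 kW

92.48


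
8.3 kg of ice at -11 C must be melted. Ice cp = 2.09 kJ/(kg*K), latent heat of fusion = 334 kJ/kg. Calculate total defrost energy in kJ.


Sensible heat = cp * dT = 2.09 * 11 = 22.99 kJ/kg
Total per kg = 22.99 + 334 = 356.99 kJ/kg
Q = m * total = 8.3 * 356.99
Q = 2963.0 kJ

2963.0


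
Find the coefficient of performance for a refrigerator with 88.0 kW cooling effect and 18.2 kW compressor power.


COP = Q_evap / W
COP = 88.0 / 18.2
COP = 4.835

4.835


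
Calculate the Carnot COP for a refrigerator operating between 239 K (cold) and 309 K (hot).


dT = 309 - 239 = 70 K
COP_carnot = T_cold / dT = 239 / 70
COP_carnot = 3.414

3.414


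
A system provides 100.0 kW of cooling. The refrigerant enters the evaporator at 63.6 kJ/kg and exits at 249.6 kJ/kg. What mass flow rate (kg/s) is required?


dh = 249.6 - 63.6 = 186.0 kJ/kg
m_dot = Q / dh = 100.0 / 186.0 = 0.5376 kg/s

0.5376


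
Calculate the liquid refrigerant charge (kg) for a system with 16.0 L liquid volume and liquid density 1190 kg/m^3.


Charge = V * rho / 1000
Charge = 16.0 * 1190 / 1000
Charge = 19.04 kg

19.04


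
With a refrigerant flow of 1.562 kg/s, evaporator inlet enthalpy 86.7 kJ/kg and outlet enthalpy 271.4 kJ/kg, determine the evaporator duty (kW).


dh = 271.4 - 86.7 = 184.7 kJ/kg
Q_evap = m_dot * dh = 1.562 * 184.7
Q_evap = 288.5 kW

288.5


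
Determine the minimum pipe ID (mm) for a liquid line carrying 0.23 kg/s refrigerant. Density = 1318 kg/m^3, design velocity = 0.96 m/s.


A = m_dot / (rho * v) = 0.23 / (1318 * 0.96) = 0.0001817779464 m^2
d = sqrt(4*A/pi) * 1000
d = 15.2 mm

15.2


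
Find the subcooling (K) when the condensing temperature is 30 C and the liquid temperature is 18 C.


Subcooling = T_cond - T_liquid
Subcooling = 30 - 18
Subcooling = 12 K

12


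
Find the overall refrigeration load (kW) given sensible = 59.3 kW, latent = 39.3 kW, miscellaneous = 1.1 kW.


Q_total = Q_s + Q_l + Q_misc
Q_total = 59.3 + 39.3 + 1.1
Q_total = 99.7 kW

99.7


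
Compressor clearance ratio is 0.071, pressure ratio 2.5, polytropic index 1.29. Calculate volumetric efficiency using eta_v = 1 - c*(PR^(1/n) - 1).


PR^(1/n) = 2.5^(1/1.29) = 2.03460743
eta_v = 1 - 0.071 * (2.03460743 - 1)
eta_v = 0.9265

0.9265


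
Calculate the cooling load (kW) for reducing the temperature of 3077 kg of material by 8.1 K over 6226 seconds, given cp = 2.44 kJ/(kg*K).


Q = m * cp * dT / t
Q = 3077 * 2.44 * 8.1 / 6226
Q = 9.768 kW

9.768


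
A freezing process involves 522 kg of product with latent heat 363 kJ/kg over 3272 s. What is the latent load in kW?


Q_lat = m * h_fg / t
Q_lat = 522 * 363 / 3272
Q_lat = 57.91 kW

57.91


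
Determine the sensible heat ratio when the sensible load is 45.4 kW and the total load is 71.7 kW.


SHR = Q_sensible / Q_total
SHR = 45.4 / 71.7
SHR = 0.633

0.633


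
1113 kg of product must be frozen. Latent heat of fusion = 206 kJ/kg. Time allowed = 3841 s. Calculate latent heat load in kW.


Q_lat = m * h_fg / t
Q_lat = 1113 * 206 / 3841
Q_lat = 59.69 kW

59.69


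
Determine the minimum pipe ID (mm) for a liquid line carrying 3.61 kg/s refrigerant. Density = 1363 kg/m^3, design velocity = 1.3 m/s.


A = m_dot / (rho * v) = 3.61 / (1363 * 1.3) = 0.002037361025 m^2
d = sqrt(4*A/pi) * 1000
d = 50.9 mm

50.9


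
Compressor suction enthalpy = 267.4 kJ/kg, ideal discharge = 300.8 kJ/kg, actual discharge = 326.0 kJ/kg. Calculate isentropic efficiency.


dh_ideal = 300.8 - 267.4 = 33.4 kJ/kg
dh_actual = 326.0 - 267.4 = 58.6 kJ/kg
eta_s = dh_ideal / dh_actual = 33.4 / 58.6
eta_s = 0.57

0.57


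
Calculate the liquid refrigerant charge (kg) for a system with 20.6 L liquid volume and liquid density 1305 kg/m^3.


Charge = V * rho / 1000
Charge = 20.6 * 1305 / 1000
Charge = 26.88 kg

26.88


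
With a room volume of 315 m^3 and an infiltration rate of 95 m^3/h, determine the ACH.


ACH = flow / volume
ACH = 95 / 315
ACH = 0.302

0.302


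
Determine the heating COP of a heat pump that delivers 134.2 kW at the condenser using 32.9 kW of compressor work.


COP_hp = Q_cond / W
COP_hp = 134.2 / 32.9
COP_hp = 4.079

4.079


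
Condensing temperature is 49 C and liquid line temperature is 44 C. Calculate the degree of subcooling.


Subcooling = T_cond - T_liquid
Subcooling = 49 - 44
Subcooling = 5 K

5


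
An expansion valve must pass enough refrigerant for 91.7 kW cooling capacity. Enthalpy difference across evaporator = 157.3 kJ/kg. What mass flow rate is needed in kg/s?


m_dot = Q / dh
m_dot = 91.7 / 157.3
m_dot = 0.583 kg/s

0.583


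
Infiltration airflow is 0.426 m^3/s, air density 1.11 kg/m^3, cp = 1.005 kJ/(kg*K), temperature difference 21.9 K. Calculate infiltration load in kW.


Q = V_dot * rho * cp * dT
Q = 0.426 * 1.11 * 1.005 * 21.9
Q = 10.407 kW

10.407


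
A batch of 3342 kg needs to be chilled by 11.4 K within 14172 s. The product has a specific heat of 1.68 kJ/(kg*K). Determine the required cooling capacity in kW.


Q = m * cp * dT / t
Q = 3342 * 1.68 * 11.4 / 14172
Q = 4.516 kW

4.516


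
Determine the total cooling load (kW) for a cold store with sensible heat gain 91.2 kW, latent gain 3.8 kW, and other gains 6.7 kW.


Q_total = Q_s + Q_l + Q_misc
Q_total = 91.2 + 3.8 + 6.7
Q_total = 101.7 kW

101.7


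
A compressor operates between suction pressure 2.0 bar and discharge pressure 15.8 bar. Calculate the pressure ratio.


PR = P_high / P_low
PR = 15.8 / 2.0
PR = 7.9

7.9


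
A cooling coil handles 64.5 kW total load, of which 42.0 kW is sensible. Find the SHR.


SHR = Q_sensible / Q_total
SHR = 42.0 / 64.5
SHR = 0.651

0.651


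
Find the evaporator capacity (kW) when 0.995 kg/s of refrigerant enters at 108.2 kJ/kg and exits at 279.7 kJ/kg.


dh = 279.7 - 108.2 = 171.5 kJ/kg
Q_evap = m_dot * dh = 0.995 * 171.5
Q_evap = 170.64 kW

170.64


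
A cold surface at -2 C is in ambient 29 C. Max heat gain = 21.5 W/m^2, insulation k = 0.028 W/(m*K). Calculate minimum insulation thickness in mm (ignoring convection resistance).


dT = 29 - (-2) = 31 K
thickness = k * dT / q_max * 1000
thickness = 0.028 * 31 / 21.5 * 1000
thickness = 40.4 mm

40.4


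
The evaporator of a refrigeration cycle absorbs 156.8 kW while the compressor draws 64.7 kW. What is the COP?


COP = Q_evap / W
COP = 156.8 / 64.7
COP = 2.423

2.423


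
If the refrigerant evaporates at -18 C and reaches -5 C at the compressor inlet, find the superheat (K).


Superheat = T_suction - T_evap
Superheat = -5 - (-18)
Superheat = 13 K

13


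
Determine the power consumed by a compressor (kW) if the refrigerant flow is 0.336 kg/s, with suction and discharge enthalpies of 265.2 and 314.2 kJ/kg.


dh = 314.2 - 265.2 = 49.0 kJ/kg
W = m_dot * dh = 0.336 * 49.0 = 16.46 kW

16.46


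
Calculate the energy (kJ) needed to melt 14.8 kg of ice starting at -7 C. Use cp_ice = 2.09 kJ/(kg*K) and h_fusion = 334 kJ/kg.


Sensible heat = cp * dT = 2.09 * 7 = 14.63 kJ/kg
Total per kg = 14.63 + 334 = 348.63 kJ/kg
Q = m * total = 14.8 * 348.63
Q = 5159.7 kJ

5159.7


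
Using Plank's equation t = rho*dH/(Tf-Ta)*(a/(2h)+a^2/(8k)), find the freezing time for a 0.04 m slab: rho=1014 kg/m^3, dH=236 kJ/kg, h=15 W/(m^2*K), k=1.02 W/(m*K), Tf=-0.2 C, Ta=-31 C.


dT = -0.2 - (-31) = 30.8 K
term1 = a/(2h) = 0.04/(2*15) = 0.001333333333
term2 = a^2/(8k) = 0.04^2/(8*1.02) = 0.0001960784314
t = rho*dH*1000/dT * (term1 + term2)
t = 1014*236*1000/30.8 * (0.001333333333 + 0.0001960784314)
t = 11883 s

11883


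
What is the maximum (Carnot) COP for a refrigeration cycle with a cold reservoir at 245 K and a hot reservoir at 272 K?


dT = 272 - 245 = 27 K
COP_carnot = T_cold / dT = 245 / 27
COP_carnot = 9.074

9.074


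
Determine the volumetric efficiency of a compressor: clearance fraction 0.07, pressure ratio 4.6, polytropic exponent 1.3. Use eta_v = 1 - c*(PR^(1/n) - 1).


PR^(1/n) = 4.6^(1/1.3) = 3.23454887
eta_v = 1 - 0.07 * (3.23454887 - 1)
eta_v = 0.8436

0.8436


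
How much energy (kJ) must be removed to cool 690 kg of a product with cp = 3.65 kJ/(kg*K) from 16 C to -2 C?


dT = 16 - (-2) = 18 K
Q = m * cp * dT = 690 * 3.65 * 18
Q = 45333 kJ

45333


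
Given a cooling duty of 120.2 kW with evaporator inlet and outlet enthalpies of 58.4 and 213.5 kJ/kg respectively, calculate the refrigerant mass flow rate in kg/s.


dh = 213.5 - 58.4 = 155.1 kJ/kg
m_dot = Q / dh = 120.2 / 155.1 = 0.775 kg/s

0.775


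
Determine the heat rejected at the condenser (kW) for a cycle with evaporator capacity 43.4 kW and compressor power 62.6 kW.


Q_cond = Q_evap + W
Q_cond = 43.4 + 62.6
Q_cond = 106.0 kW

106.0


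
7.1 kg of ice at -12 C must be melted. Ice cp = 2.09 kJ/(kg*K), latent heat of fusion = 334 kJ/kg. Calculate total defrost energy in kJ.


Sensible heat = cp * dT = 2.09 * 12 = 25.08 kJ/kg
Total per kg = 25.08 + 334 = 359.08 kJ/kg
Q = m * total = 7.1 * 359.08
Q = 2549.5 kJ

2549.5


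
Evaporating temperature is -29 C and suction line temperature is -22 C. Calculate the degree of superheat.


Superheat = T_suction - T_evap
Superheat = -22 - (-29)
Superheat = 7 K

7


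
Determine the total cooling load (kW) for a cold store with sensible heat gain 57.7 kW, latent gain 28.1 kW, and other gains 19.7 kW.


Q_total = Q_s + Q_l + Q_misc
Q_total = 57.7 + 28.1 + 19.7
Q_total = 105.5 kW

105.5


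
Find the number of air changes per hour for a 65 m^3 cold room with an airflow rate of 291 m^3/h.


ACH = flow / volume
ACH = 291 / 65
ACH = 4.477

4.477


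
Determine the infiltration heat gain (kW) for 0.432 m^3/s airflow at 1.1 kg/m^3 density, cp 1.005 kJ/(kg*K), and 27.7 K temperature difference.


Q = V_dot * rho * cp * dT
Q = 0.432 * 1.1 * 1.005 * 27.7
Q = 13.229 kW

13.229


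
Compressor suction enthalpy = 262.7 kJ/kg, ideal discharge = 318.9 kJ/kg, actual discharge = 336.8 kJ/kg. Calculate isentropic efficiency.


dh_ideal = 318.9 - 262.7 = 56.2 kJ/kg
dh_actual = 336.8 - 262.7 = 74.1 kJ/kg
eta_s = dh_ideal / dh_actual = 56.2 / 74.1
eta_s = 0.7584

0.7584


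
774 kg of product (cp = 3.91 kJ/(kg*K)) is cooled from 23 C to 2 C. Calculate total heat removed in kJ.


dT = 23 - (2) = 21 K
Q = m * cp * dT = 774 * 3.91 * 21
Q = 63553 kJ

63553


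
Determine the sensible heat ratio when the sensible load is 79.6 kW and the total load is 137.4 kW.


SHR = Q_sensible / Q_total
SHR = 79.6 / 137.4
SHR = 0.579

0.579


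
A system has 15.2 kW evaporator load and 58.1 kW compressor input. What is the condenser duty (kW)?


Q_cond = Q_evap + W
Q_cond = 15.2 + 58.1
Q_cond = 73.3 kW

73.3


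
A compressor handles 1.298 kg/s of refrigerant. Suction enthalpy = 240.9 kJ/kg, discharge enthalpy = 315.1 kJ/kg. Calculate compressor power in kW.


dh = 315.1 - 240.9 = 74.2 kJ/kg
W = m_dot * dh = 1.298 * 74.2 = 96.31 kW

96.31


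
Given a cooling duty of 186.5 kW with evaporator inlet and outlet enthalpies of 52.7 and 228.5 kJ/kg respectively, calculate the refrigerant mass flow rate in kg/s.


dh = 228.5 - 52.7 = 175.8 kJ/kg
m_dot = Q / dh = 186.5 / 175.8 = 1.0609 kg/s

1.0609


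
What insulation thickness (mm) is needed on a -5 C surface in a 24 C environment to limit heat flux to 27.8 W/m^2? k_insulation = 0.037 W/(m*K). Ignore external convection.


dT = 24 - (-5) = 29 K
thickness = k * dT / q_max * 1000
thickness = 0.037 * 29 / 27.8 * 1000
thickness = 38.6 mm

38.6


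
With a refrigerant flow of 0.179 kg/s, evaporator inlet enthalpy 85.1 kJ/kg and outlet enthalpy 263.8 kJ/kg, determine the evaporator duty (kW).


dh = 263.8 - 85.1 = 178.7 kJ/kg
Q_evap = m_dot * dh = 0.179 * 178.7
Q_evap = 31.99 kW

31.99


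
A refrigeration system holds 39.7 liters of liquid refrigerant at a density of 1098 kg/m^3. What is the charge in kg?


Charge = V * rho / 1000
Charge = 39.7 * 1098 / 1000
Charge = 43.59 kg

43.59


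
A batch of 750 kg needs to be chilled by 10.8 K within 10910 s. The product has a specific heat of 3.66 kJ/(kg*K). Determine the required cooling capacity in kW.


Q = m * cp * dT / t
Q = 750 * 3.66 * 10.8 / 10910
Q = 2.717 kW

2.717


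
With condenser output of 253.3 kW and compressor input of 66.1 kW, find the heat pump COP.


COP_hp = Q_cond / W
COP_hp = 253.3 / 66.1
COP_hp = 3.832

3.832


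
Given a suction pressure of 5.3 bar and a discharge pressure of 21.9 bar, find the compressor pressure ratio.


PR = P_high / P_low
PR = 21.9 / 5.3
PR = 4.132

4.132


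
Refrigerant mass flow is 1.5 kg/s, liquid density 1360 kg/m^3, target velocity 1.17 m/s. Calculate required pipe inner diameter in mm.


A = m_dot / (rho * v) = 1.5 / (1360 * 1.17) = 0.0009426847662 m^2
d = sqrt(4*A/pi) * 1000
d = 34.6 mm

34.6


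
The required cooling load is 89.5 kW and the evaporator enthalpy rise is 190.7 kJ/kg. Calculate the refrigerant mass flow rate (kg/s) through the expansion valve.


m_dot = Q / dh
m_dot = 89.5 / 190.7
m_dot = 0.4693 kg/s

0.4693


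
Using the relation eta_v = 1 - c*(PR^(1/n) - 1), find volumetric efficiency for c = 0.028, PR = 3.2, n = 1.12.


PR^(1/n) = 3.2^(1/1.12) = 2.82505408
eta_v = 1 - 0.028 * (2.82505408 - 1)
eta_v = 0.9489

0.9489


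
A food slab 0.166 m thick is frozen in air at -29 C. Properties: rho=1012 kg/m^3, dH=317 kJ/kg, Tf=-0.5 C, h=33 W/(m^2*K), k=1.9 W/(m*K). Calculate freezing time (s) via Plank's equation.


dT = -0.5 - (-29) = 28.5 K
term1 = a/(2h) = 0.166/(2*33) = 0.002515151515
term2 = a^2/(8k) = 0.166^2/(8*1.9) = 0.001812894737
t = rho*dH*1000/dT * (term1 + term2)
t = 1012*317*1000/28.5 * (0.002515151515 + 0.001812894737)
t = 48718 s

48718


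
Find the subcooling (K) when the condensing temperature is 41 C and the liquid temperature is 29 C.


Subcooling = T_cond - T_liquid
Subcooling = 41 - 29
Subcooling = 12 K

12


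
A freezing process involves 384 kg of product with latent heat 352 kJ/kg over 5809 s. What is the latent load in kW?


Q_lat = m * h_fg / t
Q_lat = 384 * 352 / 5809
Q_lat = 23.27 kW

23.27


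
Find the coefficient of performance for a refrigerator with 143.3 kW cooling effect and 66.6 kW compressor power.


COP = Q_evap / W
COP = 143.3 / 66.6
COP = 2.152

2.152


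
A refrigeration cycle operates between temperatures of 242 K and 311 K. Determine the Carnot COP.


dT = 311 - 242 = 69 K
COP_carnot = T_cold / dT = 242 / 69
COP_carnot = 3.507

3.507


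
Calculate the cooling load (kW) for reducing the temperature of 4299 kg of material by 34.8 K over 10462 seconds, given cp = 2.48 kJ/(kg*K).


Q = m * cp * dT / t
Q = 4299 * 2.48 * 34.8 / 10462
Q = 35.464 kW

35.464


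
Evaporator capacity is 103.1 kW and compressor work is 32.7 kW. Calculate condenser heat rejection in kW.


Q_cond = Q_evap + W
Q_cond = 103.1 + 32.7
Q_cond = 135.8 kW

135.8


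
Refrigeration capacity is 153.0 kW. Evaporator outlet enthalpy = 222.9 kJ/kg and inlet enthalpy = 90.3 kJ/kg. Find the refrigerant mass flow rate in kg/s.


dh = 222.9 - 90.3 = 132.6 kJ/kg
m_dot = Q / dh = 153.0 / 132.6 = 1.1538 kg/s

1.1538


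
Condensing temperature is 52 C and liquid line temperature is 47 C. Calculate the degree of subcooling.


Subcooling = T_cond - T_liquid
Subcooling = 52 - 47
Subcooling = 5 K

5


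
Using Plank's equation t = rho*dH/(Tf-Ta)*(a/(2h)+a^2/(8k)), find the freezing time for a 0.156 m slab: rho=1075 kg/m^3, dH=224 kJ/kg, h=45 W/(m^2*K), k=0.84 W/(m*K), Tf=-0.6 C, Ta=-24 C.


dT = -0.6 - (-24) = 23.4 K
term1 = a/(2h) = 0.156/(2*45) = 0.001733333333
term2 = a^2/(8k) = 0.156^2/(8*0.84) = 0.003621428571
t = rho*dH*1000/dT * (term1 + term2)
t = 1075*224*1000/23.4 * (0.001733333333 + 0.003621428571)
t = 55104 s

55104


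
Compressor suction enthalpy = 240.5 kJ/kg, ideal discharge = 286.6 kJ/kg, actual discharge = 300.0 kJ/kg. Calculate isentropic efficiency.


dh_ideal = 286.6 - 240.5 = 46.1 kJ/kg
dh_actual = 300.0 - 240.5 = 59.5 kJ/kg
eta_s = dh_ideal / dh_actual = 46.1 / 59.5
eta_s = 0.7748

0.7748


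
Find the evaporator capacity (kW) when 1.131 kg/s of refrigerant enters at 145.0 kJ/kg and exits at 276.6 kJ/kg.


dh = 276.6 - 145.0 = 131.6 kJ/kg
Q_evap = m_dot * dh = 1.131 * 131.6
Q_evap = 148.84 kW

148.84


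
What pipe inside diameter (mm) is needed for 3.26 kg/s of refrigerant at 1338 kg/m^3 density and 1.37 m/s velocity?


A = m_dot / (rho * v) = 3.26 / (1338 * 1.37) = 0.001778446968 m^2
d = sqrt(4*A/pi) * 1000
d = 47.6 mm

47.6


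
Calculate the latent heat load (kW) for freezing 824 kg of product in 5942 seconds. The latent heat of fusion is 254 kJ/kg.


Q_lat = m * h_fg / t
Q_lat = 824 * 254 / 5942
Q_lat = 35.22 kW

35.22


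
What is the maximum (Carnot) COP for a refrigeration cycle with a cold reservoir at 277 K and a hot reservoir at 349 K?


dT = 349 - 277 = 72 K
COP_carnot = T_cold / dT = 277 / 72
COP_carnot = 3.847

3.847


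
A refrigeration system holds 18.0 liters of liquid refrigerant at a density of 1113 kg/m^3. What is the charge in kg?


Charge = V * rho / 1000
Charge = 18.0 * 1113 / 1000
Charge = 20.03 kg

20.03


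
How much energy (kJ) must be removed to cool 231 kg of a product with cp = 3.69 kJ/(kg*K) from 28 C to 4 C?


dT = 28 - (4) = 24 K
Q = m * cp * dT = 231 * 3.69 * 24
Q = 20457 kJ

20457


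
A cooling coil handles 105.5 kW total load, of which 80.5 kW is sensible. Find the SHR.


SHR = Q_sensible / Q_total
SHR = 80.5 / 105.5
SHR = 0.763

0.763


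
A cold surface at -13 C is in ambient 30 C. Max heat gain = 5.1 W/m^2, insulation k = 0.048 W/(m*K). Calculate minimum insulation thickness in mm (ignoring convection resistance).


dT = 30 - (-13) = 43 K
thickness = k * dT / q_max * 1000
thickness = 0.048 * 43 / 5.1 * 1000
thickness = 404.7 mm

404.7


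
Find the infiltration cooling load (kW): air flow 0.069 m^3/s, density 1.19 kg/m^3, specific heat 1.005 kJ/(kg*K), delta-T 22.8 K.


Q = V_dot * rho * cp * dT
Q = 0.069 * 1.19 * 1.005 * 22.8
Q = 1.881 kW

1.881


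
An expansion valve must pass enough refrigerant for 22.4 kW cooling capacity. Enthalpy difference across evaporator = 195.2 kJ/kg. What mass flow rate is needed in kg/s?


m_dot = Q / dh
m_dot = 22.4 / 195.2
m_dot = 0.1148 kg/s

0.1148


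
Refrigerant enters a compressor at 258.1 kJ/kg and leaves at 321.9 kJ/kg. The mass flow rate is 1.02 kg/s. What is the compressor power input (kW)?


dh = 321.9 - 258.1 = 63.8 kJ/kg
W = m_dot * dh = 1.02 * 63.8 = 65.08 kW

65.08


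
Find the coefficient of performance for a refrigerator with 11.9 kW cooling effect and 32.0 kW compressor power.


COP = Q_evap / W
COP = 11.9 / 32.0
COP = 0.372

0.372


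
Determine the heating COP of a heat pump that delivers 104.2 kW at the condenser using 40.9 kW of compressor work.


COP_hp = Q_cond / W
COP_hp = 104.2 / 40.9
COP_hp = 2.548

2.548


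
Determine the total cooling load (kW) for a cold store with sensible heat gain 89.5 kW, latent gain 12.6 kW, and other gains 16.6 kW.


Q_total = Q_s + Q_l + Q_misc
Q_total = 89.5 + 12.6 + 16.6
Q_total = 118.7 kW

118.7


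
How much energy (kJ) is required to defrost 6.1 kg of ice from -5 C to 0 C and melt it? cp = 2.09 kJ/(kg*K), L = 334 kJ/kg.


Sensible heat = cp * dT = 2.09 * 5 = 10.45 kJ/kg
Total per kg = 10.45 + 334 = 344.45 kJ/kg
Q = m * total = 6.1 * 344.45
Q = 2101.1 kJ

2101.1


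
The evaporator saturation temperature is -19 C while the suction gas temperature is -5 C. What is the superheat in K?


Superheat = T_suction - T_evap
Superheat = -5 - (-19)
Superheat = 14 K

14


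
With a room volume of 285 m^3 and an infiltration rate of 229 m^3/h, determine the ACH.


ACH = flow / volume
ACH = 229 / 285
ACH = 0.804

0.804


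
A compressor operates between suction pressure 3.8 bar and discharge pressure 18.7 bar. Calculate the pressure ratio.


PR = P_high / P_low
PR = 18.7 / 3.8
PR = 4.921

4.921


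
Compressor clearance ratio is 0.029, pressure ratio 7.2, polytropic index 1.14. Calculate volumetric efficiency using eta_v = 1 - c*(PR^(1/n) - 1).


PR^(1/n) = 7.2^(1/1.14) = 5.6499688
eta_v = 1 - 0.029 * (5.6499688 - 1)
eta_v = 0.8652

0.8652


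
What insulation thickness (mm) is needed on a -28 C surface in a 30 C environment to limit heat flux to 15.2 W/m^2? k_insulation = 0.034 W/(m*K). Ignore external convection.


dT = 30 - (-28) = 58 K
thickness = k * dT / q_max * 1000
thickness = 0.034 * 58 / 15.2 * 1000
thickness = 129.7 mm

129.7


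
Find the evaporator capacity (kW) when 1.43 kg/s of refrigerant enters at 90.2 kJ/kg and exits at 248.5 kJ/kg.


dh = 248.5 - 90.2 = 158.3 kJ/kg
Q_evap = m_dot * dh = 1.43 * 158.3
Q_evap = 226.37 kW

226.37


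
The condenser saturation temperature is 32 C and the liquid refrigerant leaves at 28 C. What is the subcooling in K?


Subcooling = T_cond - T_liquid
Subcooling = 32 - 28
Subcooling = 4 K

4


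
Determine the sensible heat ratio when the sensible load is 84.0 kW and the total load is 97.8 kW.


SHR = Q_sensible / Q_total
SHR = 84.0 / 97.8
SHR = 0.859

0.859


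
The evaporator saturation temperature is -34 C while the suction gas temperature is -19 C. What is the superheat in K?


Superheat = T_suction - T_evap
Superheat = -19 - (-34)
Superheat = 15 K

15


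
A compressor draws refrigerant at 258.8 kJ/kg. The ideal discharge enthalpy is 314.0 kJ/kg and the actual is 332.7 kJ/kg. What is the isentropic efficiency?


dh_ideal = 314.0 - 258.8 = 55.2 kJ/kg
dh_actual = 332.7 - 258.8 = 73.9 kJ/kg
eta_s = dh_ideal / dh_actual = 55.2 / 73.9
eta_s = 0.747

0.747


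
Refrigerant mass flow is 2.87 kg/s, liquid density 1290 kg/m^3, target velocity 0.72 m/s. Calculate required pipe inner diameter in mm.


A = m_dot / (rho * v) = 2.87 / (1290 * 0.72) = 0.003090008613 m^2
d = sqrt(4*A/pi) * 1000
d = 62.7 mm

62.7


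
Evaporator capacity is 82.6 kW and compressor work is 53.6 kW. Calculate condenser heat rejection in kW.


Q_cond = Q_evap + W
Q_cond = 82.6 + 53.6
Q_cond = 136.2 kW

136.2


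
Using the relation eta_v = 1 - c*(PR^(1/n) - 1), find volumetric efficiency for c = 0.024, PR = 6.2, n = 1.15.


PR^(1/n) = 6.2^(1/1.15) = 4.8869315
eta_v = 1 - 0.024 * (4.8869315 - 1)
eta_v = 0.9067

0.9067


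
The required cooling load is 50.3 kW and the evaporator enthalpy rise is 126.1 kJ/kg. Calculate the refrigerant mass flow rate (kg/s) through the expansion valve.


m_dot = Q / dh
m_dot = 50.3 / 126.1
m_dot = 0.3989 kg/s

0.3989


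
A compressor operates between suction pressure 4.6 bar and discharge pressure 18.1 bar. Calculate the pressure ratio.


PR = P_high / P_low
PR = 18.1 / 4.6
PR = 3.935

3.935


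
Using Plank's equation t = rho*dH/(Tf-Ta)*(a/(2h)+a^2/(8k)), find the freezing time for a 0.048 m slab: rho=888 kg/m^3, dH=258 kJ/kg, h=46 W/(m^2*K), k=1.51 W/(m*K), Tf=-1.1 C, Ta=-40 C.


dT = -1.1 - (-40) = 38.9 K
term1 = a/(2h) = 0.048/(2*46) = 0.0005217391304
term2 = a^2/(8k) = 0.048^2/(8*1.51) = 0.0001907284768
t = rho*dH*1000/dT * (term1 + term2)
t = 888*258*1000/38.9 * (0.0005217391304 + 0.0001907284768)
t = 4196 s

4196


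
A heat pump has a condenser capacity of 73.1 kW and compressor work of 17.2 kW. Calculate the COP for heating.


COP_hp = Q_cond / W
COP_hp = 73.1 / 17.2
COP_hp = 4.25

4.25


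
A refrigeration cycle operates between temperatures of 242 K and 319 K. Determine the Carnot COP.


dT = 319 - 242 = 77 K
COP_carnot = T_cold / dT = 242 / 77
COP_carnot = 3.143

3.143


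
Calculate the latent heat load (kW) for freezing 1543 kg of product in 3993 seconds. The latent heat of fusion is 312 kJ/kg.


Q_lat = m * h_fg / t
Q_lat = 1543 * 312 / 3993
Q_lat = 120.56 kW

120.56


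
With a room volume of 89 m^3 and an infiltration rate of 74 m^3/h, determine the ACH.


ACH = flow / volume
ACH = 74 / 89
ACH = 0.831

0.831


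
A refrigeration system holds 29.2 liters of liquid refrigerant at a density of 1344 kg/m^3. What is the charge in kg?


Charge = V * rho / 1000
Charge = 29.2 * 1344 / 1000
Charge = 39.24 kg

39.24


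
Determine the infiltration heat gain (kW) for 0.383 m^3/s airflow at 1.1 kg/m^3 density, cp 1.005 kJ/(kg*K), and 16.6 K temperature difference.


Q = V_dot * rho * cp * dT
Q = 0.383 * 1.1 * 1.005 * 16.6
Q = 7.029 kW

7.029


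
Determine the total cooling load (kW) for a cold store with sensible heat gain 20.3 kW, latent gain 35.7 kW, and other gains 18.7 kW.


Q_total = Q_s + Q_l + Q_misc
Q_total = 20.3 + 35.7 + 18.7
Q_total = 74.7 kW

74.7


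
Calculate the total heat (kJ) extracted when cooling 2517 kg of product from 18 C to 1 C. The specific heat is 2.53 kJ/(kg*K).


dT = 18 - (1) = 17 K
Q = m * cp * dT = 2517 * 2.53 * 17
Q = 108256 kJ

108256


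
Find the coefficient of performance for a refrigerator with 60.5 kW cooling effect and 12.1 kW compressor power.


COP = Q_evap / W
COP = 60.5 / 12.1
COP = 5.0

5.0


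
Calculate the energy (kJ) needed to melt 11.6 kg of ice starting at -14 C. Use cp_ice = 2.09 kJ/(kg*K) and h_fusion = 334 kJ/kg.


Sensible heat = cp * dT = 2.09 * 14 = 29.26 kJ/kg
Total per kg = 29.26 + 334 = 363.26 kJ/kg
Q = m * total = 11.6 * 363.26
Q = 4213.8 kJ

4213.8


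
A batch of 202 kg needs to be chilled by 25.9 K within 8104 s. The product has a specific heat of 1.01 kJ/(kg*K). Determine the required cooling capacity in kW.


Q = m * cp * dT / t
Q = 202 * 1.01 * 25.9 / 8104
Q = 0.652 kW

0.652


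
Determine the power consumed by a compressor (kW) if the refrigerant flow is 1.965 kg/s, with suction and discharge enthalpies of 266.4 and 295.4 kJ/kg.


dh = 295.4 - 266.4 = 29.0 kJ/kg
W = m_dot * dh = 1.965 * 29.0 = 56.99 kW

56.99


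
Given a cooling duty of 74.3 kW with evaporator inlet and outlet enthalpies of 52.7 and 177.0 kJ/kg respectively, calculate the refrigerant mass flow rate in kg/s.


dh = 177.0 - 52.7 = 124.3 kJ/kg
m_dot = Q / dh = 74.3 / 124.3 = 0.5977 kg/s

0.5977


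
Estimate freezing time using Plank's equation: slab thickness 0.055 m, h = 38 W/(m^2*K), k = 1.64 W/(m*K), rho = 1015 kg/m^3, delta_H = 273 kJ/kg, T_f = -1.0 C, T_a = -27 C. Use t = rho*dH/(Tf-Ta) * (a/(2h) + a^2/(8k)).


dT = -1.0 - (-27) = 26.0 K
term1 = a/(2h) = 0.055/(2*38) = 0.0007236842105
term2 = a^2/(8k) = 0.055^2/(8*1.64) = 0.0002305640244
t = rho*dH*1000/dT * (term1 + term2)
t = 1015*273*1000/26.0 * (0.0007236842105 + 0.0002305640244)
t = 10170 s

10170


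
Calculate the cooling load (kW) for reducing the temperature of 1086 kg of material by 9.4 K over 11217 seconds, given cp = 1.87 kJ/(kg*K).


Q = m * cp * dT / t
Q = 1086 * 1.87 * 9.4 / 11217
Q = 1.702 kW

1.702


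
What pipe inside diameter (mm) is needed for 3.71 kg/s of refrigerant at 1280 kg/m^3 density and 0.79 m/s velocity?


A = m_dot / (rho * v) = 3.71 / (1280 * 0.79) = 0.003668908228 m^2
d = sqrt(4*A/pi) * 1000
d = 68.3 mm

68.3


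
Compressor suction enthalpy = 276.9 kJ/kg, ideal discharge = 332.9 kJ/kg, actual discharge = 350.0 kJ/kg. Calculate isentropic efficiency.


dh_ideal = 332.9 - 276.9 = 56.0 kJ/kg
dh_actual = 350.0 - 276.9 = 73.1 kJ/kg
eta_s = dh_ideal / dh_actual = 56.0 / 73.1
eta_s = 0.7661

0.7661


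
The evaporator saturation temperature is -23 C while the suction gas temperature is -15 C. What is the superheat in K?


Superheat = T_suction - T_evap
Superheat = -15 - (-23)
Superheat = 8 K

8


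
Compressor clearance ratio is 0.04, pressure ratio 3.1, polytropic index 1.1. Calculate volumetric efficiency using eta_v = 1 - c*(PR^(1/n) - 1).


PR^(1/n) = 3.1^(1/1.1) = 2.79699989
eta_v = 1 - 0.04 * (2.79699989 - 1)
eta_v = 0.9281

0.9281


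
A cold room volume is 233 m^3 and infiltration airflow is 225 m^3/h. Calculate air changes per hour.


ACH = flow / volume
ACH = 225 / 233
ACH = 0.966

0.966


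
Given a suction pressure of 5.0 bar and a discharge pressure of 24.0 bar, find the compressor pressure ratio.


PR = P_high / P_low
PR = 24.0 / 5.0
PR = 4.8

4.8


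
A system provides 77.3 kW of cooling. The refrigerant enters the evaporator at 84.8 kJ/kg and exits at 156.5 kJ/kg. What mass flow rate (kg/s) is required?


dh = 156.5 - 84.8 = 71.7 kJ/kg
m_dot = Q / dh = 77.3 / 71.7 = 1.0781 kg/s

1.0781


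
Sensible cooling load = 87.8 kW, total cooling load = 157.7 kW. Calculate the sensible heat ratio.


SHR = Q_sensible / Q_total
SHR = 87.8 / 157.7
SHR = 0.557

0.557


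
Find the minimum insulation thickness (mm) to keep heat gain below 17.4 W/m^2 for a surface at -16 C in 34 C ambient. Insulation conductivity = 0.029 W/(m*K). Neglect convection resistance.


dT = 34 - (-16) = 50 K
thickness = k * dT / q_max * 1000
thickness = 0.029 * 50 / 17.4 * 1000
thickness = 83.3 mm

83.3


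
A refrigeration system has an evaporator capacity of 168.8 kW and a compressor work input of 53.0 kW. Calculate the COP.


COP = Q_evap / W
COP = 168.8 / 53.0
COP = 3.185

3.185


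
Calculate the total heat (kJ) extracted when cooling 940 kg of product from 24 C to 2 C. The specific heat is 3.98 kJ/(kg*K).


dT = 24 - (2) = 22 K
Q = m * cp * dT = 940 * 3.98 * 22
Q = 82306 kJ

82306


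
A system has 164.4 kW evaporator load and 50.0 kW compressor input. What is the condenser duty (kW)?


Q_cond = Q_evap + W
Q_cond = 164.4 + 50.0
Q_cond = 214.4 kW

214.4


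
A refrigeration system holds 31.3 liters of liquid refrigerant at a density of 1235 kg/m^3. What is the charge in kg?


Charge = V * rho / 1000
Charge = 31.3 * 1235 / 1000
Charge = 38.66 kg

38.66


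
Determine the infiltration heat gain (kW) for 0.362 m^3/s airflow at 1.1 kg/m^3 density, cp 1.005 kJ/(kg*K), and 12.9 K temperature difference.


Q = V_dot * rho * cp * dT
Q = 0.362 * 1.1 * 1.005 * 12.9
Q = 5.162 kW

5.162


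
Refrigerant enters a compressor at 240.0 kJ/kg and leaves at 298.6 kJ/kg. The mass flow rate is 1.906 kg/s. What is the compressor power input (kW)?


dh = 298.6 - 240.0 = 58.6 kJ/kg
W = m_dot * dh = 1.906 * 58.6 = 111.69 kW

111.69
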